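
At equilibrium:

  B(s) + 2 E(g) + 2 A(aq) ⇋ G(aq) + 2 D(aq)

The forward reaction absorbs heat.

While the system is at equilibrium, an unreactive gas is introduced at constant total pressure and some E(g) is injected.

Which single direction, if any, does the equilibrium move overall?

cannot be determined

Adding inert gas at constant total pressure expands the volume and lowers every reacting partial pressure. With Δn_gas = 0 − 2 = -2, Q moves away from K toward the side with fewer gas moles, so the system shifts toward the side with more gas moles — to the left.
Adding E (g), a reactant, drives the reaction to the right.
The individual effects push in opposite directions; without quantitative information the net direction cannot be determined.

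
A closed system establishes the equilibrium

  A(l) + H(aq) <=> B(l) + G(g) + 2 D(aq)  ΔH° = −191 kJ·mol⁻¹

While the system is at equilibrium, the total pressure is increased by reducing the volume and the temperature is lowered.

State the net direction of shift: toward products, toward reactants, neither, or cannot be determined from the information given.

cannot be determined

Gas moles: reactants 0, products 1 (Δn_gas = +1). Compression shifts the system toward the side with fewer moles of gas — to the left.
The forward reaction is exothermic. Lowering T favours the exothermic direction — shift to the right.
The individual effects push in opposite directions; without quantitative information the net direction cannot be determined.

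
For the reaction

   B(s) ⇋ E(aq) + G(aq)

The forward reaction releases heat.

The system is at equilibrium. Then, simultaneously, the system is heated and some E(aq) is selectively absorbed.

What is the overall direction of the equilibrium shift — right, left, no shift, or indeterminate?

cannot be determined

The forward reaction is exothermic. Raising T favours the endothermic direction — shift to the left.
Removing E (aq), a product, drives the reaction to the right.
The individual effects push in opposite directions; without quantitative information the net direction cannot be determined.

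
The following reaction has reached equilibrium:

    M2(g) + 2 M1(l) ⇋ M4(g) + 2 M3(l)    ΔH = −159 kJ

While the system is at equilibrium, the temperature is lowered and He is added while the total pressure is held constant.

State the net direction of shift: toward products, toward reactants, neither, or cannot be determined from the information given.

right

The forward reaction is exothermic. Lowering T favours the exothermic direction — shift to the right.
Adding inert gas at constant total pressure expands the volume, scaling every reacting partial pressure by the same factor. Δn_gas = 1 − 1 = 0, so Q is unchanged — no shift.
Only the nonzero effect(s) matter; the net shift is to the right.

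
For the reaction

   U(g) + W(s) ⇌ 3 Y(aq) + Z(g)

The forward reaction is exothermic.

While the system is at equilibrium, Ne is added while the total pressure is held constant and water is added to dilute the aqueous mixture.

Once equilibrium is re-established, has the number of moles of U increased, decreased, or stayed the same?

decreases

Adding inert gas at constant total pressure expands the volume, scaling every reacting partial pressure by the same factor. Δn_gas = 1 − 1 = 0, so Q is unchanged — no shift.
Dilution lowers every aqueous concentration by the same factor. Δn_aq = 3 − 0 = +3, so the system shifts toward the side with more dissolved moles — to the right.
The net shift is to the right. U is a reactant, so its amount decreases.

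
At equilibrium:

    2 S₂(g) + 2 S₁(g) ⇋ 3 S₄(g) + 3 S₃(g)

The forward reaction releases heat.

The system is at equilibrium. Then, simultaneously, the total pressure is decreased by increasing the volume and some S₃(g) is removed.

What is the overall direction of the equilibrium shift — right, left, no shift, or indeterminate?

Gas moles: reactants 4, products 6 (Δn_gas = +2). Expansion shifts the system toward the side with more moles of gas — to the right.
Removing S₃ (g), a product, drives the reaction to the right.
All effects act in the same direction — net shift to the right.

right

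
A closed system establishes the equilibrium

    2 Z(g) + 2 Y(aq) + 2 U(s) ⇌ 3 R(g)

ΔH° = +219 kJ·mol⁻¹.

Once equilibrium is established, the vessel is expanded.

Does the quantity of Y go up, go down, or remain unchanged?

Gas moles: reactants 2, products 3 (Δn_gas = +1). Expansion shifts the system toward the side with more moles of gas — to the right.
The net shift is to the right. Y is a reactant, so its amount decreases.

decreases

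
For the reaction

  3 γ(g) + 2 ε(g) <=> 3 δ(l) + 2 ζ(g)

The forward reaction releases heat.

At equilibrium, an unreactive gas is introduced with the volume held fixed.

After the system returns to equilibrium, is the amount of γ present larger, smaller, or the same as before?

At constant volume, adding an inert gas leaves every reacting species' partial pressure unchanged, so Q is unchanged — no shift from this change.
No net shift occurs, so the amount of γ is unchanged.

unchanged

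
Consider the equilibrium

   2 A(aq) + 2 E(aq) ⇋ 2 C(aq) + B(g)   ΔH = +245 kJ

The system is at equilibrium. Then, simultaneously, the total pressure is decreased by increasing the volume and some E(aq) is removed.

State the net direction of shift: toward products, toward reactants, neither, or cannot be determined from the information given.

Gas moles: reactants 0, products 1 (Δn_gas = +1). Expansion shifts the system toward the side with more moles of gas — to the right.
Removing E (aq), a reactant, drives the reaction to the left.
The individual effects push in opposite directions; without quantitative information the net direction cannot be determined.

cannot be determined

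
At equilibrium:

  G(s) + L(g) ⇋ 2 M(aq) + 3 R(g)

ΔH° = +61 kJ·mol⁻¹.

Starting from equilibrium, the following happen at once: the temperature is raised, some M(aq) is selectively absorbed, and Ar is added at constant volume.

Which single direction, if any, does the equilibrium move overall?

The forward reaction is endothermic. Raising T favours the endothermic direction — shift to the right.
Removing M (aq), a product, drives the reaction to the right.
At constant volume, adding an inert gas leaves every reacting species' partial pressure unchanged, so Q is unchanged — no shift from this change.
Only the nonzero effect(s) matter; the net shift is to the right.

right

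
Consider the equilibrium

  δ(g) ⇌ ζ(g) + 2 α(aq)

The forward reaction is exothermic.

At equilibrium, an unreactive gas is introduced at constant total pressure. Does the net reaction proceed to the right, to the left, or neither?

Adding inert gas at constant total pressure expands the volume, scaling every reacting partial pressure by the same factor. Δn_gas = 1 − 1 = 0, so Q is unchanged — no shift.

no shift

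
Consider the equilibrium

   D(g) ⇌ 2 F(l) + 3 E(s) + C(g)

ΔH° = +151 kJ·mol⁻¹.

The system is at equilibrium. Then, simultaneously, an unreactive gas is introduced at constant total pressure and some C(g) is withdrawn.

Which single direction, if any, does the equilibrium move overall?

right

Adding inert gas at constant total pressure expands the volume, scaling every reacting partial pressure by the same factor. Δn_gas = 1 − 1 = 0, so Q is unchanged — no shift.
Removing C (g), a product, drives the reaction to the right.
Only the nonzero effect(s) matter; the net shift is to the right.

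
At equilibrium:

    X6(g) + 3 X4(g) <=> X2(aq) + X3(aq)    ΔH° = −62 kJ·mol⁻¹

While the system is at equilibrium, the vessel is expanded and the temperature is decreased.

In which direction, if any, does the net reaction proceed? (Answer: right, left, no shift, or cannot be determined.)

Gas moles: reactants 4, products 0 (Δn_gas = -4). Expansion shifts the system toward the side with more moles of gas — to the left.
The forward reaction is exothermic. Lowering T favours the exothermic direction — shift to the right.
The individual effects push in opposite directions; without quantitative information the net direction cannot be determined.

cannot be determined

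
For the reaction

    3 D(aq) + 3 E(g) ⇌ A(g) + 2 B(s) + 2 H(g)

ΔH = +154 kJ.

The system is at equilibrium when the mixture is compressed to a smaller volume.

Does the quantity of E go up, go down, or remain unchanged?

Gas moles: reactants 3, products 3. Δn_gas = 0, so a volume change leaves Q equal to K — no shift from this change.
No net shift occurs, so the amount of E is unchanged.

unchanged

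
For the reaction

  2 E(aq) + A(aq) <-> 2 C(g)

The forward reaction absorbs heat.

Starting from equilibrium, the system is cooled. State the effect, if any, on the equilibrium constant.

K depends on temperature via the van 't Hoff relation. The forward reaction is endothermic, so lowering T decreases K.

decreases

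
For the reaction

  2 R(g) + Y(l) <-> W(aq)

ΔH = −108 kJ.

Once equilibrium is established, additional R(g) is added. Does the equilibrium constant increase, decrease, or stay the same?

unchanged

The equilibrium constant depends only on temperature. This perturbation may move the position of equilibrium, but since T is unchanged, K itself is unchanged.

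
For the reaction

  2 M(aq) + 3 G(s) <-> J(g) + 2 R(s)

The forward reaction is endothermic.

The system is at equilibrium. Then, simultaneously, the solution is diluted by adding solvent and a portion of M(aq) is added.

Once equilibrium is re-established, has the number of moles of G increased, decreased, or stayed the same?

Dilution lowers every aqueous concentration by the same factor. Δn_aq = 0 − 2 = -2, so the system shifts toward the side with more dissolved moles — to the left.
Adding M (aq), a reactant, drives the reaction to the right.
The two effects oppose each other, so the net shift — and hence the change in G — cannot be determined from the given information.

cannot be determined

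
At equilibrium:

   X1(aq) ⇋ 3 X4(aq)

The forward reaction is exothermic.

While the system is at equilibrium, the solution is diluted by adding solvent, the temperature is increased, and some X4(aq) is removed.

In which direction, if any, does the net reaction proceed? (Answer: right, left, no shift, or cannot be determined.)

Dilution lowers every aqueous concentration by the same factor. Δn_aq = 3 − 1 = +2, so the system shifts toward the side with more dissolved moles — to the right.
The forward reaction is exothermic. Raising T favours the endothermic direction — shift to the left.
Removing X4 (aq), a product, drives the reaction to the right.
The individual effects push in opposite directions; without quantitative information the net direction cannot be determined.

cannot be determined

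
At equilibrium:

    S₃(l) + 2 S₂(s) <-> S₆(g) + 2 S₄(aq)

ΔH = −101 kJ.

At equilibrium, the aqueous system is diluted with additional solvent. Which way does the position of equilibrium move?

Dilution lowers every aqueous concentration by the same factor. Δn_aq = 2 − 0 = +2, so the system shifts toward the side with more dissolved moles — to the right.

right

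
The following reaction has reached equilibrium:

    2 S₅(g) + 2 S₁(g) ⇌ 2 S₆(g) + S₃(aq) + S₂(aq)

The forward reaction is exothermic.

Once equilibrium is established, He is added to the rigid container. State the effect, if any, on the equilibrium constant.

The equilibrium constant depends only on temperature. This perturbation changes neither the position of equilibrium nor K.

unchanged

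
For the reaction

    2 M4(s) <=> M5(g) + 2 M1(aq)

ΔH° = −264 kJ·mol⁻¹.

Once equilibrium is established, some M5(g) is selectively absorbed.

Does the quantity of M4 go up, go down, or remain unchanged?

decreases

Removing M5 (g), a product, drives the reaction to the right.
The net shift is to the right. M4 is a reactant, so its amount decreases.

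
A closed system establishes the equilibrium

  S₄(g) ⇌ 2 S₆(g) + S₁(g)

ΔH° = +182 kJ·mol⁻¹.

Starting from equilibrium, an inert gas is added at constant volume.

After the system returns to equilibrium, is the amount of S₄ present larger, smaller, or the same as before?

unchanged

At constant volume, adding an inert gas leaves every reacting species' partial pressure unchanged, so Q is unchanged — no shift from this change.
No net shift occurs, so the amount of S₄ is unchanged.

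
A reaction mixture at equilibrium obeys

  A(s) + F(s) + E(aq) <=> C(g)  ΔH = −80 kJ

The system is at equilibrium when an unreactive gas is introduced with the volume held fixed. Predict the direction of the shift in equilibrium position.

At constant volume, adding an inert gas leaves every reacting species' partial pressure unchanged, so Q is unchanged — no shift from this change.

no shift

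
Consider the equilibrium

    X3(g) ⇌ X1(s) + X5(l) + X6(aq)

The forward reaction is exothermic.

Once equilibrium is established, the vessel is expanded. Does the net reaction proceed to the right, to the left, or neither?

Gas moles: reactants 1, products 0 (Δn_gas = -1). Expansion shifts the system toward the side with more moles of gas — to the left.

left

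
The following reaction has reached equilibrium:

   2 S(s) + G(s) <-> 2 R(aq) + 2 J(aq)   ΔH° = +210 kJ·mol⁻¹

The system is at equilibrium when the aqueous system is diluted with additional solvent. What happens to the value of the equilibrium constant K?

unchanged

The equilibrium constant depends only on temperature. This perturbation may move the position of equilibrium, but since T is unchanged, K itself is unchanged.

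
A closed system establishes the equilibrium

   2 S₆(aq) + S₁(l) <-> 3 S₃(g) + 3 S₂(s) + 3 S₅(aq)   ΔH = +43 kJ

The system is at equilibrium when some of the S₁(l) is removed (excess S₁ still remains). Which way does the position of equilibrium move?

S₁ is a pure liquid; its activity is 1 regardless of amount, so Q is unaffected — no shift from this change.

no shift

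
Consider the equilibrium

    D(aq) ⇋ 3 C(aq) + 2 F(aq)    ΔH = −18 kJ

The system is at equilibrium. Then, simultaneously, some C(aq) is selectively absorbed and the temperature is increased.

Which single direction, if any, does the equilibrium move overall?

cannot be determined

Removing C (aq), a product, drives the reaction to the right.
The forward reaction is exothermic. Raising T favours the endothermic direction — shift to the left.
The individual effects push in opposite directions; without quantitative information the net direction cannot be determined.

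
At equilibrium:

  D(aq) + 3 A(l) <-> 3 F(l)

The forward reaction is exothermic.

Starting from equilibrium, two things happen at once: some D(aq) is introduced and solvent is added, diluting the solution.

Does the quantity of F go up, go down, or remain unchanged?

cannot be determined

Adding D (aq), a reactant, drives the reaction to the right.
Dilution lowers every aqueous concentration by the same factor. Δn_aq = 0 − 1 = -1, so the system shifts toward the side with more dissolved moles — to the left.
The two effects oppose each other, so the net shift — and hence the change in F — cannot be determined from the given information.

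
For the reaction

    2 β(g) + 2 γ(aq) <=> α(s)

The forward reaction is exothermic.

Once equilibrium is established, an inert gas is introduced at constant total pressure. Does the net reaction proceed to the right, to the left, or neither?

Adding inert gas at constant total pressure expands the volume and lowers every reacting partial pressure. With Δn_gas = 0 − 2 = -2, Q moves away from K toward the side with fewer gas moles, so the system shifts toward the side with more gas moles — to the left.

left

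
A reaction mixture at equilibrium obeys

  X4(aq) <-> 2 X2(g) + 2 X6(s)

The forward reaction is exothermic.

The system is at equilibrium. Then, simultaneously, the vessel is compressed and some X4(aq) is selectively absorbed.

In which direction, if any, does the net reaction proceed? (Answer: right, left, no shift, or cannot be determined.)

left

Gas moles: reactants 0, products 2 (Δn_gas = +2). Compression shifts the system toward the side with fewer moles of gas — to the left.
Removing X4 (aq), a reactant, drives the reaction to the left.
All effects act in the same direction — net shift to the left.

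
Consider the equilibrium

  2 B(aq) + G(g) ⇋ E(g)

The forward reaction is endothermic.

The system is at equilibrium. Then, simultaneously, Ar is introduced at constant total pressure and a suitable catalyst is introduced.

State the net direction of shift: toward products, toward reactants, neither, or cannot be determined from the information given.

no shift

Adding inert gas at constant total pressure expands the volume, scaling every reacting partial pressure by the same factor. Δn_gas = 1 − 1 = 0, so Q is unchanged — no shift.
A catalyst speeds both forward and reverse rates equally; it changes neither Q nor K — no shift from this change.
None of the changes alters Q relative to K, so there is no net shift.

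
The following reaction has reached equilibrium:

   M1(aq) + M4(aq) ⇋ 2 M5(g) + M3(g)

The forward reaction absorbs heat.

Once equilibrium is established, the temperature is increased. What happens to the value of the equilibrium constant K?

increases

K depends on temperature via the van 't Hoff relation. The forward reaction is endothermic, so raising T increases K.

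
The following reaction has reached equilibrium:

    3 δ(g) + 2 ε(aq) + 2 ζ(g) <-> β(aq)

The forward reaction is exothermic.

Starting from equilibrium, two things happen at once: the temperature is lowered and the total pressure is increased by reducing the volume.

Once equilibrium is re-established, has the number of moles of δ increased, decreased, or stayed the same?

decreases

The forward reaction is exothermic. Lowering T favours the exothermic direction — shift to the right.
Gas moles: reactants 5, products 0 (Δn_gas = -5). Compression shifts the system toward the side with fewer moles of gas — to the right.
The net shift is to the right. δ is a reactant, so its amount decreases.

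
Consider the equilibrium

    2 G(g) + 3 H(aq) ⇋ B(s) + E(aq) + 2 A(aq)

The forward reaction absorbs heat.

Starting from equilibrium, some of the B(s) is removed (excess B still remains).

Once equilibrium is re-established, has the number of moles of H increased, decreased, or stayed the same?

unchanged

B is a pure solid; its activity is 1 regardless of amount, so Q is unaffected — no shift from this change.
No net shift occurs, so the amount of H is unchanged.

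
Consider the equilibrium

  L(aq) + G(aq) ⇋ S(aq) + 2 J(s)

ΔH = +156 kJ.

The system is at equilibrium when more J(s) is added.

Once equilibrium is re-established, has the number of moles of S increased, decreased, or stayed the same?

J is a pure solid; its activity is 1 regardless of amount, so Q is unaffected — no shift from this change.
No net shift occurs, so the amount of S is unchanged.

unchanged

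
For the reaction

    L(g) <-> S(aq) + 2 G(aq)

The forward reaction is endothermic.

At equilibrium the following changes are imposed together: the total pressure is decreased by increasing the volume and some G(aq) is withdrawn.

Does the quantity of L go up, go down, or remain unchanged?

cannot be determined

Gas moles: reactants 1, products 0 (Δn_gas = -1). Expansion shifts the system toward the side with more moles of gas — to the left.
Removing G (aq), a product, drives the reaction to the right.
The two effects oppose each other, so the net shift — and hence the change in L — cannot be determined from the given information.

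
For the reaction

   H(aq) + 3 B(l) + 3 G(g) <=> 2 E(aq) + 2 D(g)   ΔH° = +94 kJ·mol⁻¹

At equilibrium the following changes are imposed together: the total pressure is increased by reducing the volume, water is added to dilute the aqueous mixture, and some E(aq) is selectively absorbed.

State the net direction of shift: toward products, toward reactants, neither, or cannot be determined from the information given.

Gas moles: reactants 3, products 2 (Δn_gas = -1). Compression shifts the system toward the side with fewer moles of gas — to the right.
Dilution lowers every aqueous concentration by the same factor. Δn_aq = 2 − 1 = +1, so the system shifts toward the side with more dissolved moles — to the right.
Removing E (aq), a product, drives the reaction to the right.
All effects act in the same direction — net shift to the right.

right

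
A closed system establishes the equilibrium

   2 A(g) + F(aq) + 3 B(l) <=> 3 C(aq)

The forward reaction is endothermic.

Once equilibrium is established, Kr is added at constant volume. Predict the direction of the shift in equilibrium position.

no shift

At constant volume, adding an inert gas leaves every reacting species' partial pressure unchanged, so Q is unchanged — no shift from this change.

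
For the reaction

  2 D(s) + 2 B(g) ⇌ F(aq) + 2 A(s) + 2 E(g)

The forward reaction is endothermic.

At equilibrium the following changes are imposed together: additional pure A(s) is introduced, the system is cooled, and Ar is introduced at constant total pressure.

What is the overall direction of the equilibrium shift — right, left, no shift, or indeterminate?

A is a pure solid; its activity is 1 regardless of amount, so Q is unaffected — no shift from this change.
The forward reaction is endothermic. Lowering T favours the exothermic direction — shift to the left.
Adding inert gas at constant total pressure expands the volume, scaling every reacting partial pressure by the same factor. Δn_gas = 2 − 2 = 0, so Q is unchanged — no shift.
Only the nonzero effect(s) matter; the net shift is to the left.

left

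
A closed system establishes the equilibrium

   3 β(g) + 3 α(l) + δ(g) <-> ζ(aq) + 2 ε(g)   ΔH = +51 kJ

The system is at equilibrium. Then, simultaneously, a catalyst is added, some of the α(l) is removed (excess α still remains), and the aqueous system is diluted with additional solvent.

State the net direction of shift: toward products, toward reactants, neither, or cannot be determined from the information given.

right

A catalyst speeds both forward and reverse rates equally; it changes neither Q nor K — no shift from this change.
α is a pure liquid; its activity is 1 regardless of amount, so Q is unaffected — no shift from this change.
Dilution lowers every aqueous concentration by the same factor. Δn_aq = 1 − 0 = +1, so the system shifts toward the side with more dissolved moles — to the right.
Only the nonzero effect(s) matter; the net shift is to the right.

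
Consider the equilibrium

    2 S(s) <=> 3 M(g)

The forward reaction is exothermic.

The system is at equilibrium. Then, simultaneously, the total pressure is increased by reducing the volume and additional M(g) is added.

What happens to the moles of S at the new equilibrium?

Gas moles: reactants 0, products 3 (Δn_gas = +3). Compression shifts the system toward the side with fewer moles of gas — to the left.
Adding M (g), a product, drives the reaction to the left.
The net shift is to the left. S is a reactant, so its amount increases.

increases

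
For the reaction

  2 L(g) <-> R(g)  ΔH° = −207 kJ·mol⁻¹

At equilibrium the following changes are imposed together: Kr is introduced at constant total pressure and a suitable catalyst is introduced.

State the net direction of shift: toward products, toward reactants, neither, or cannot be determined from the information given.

left

Adding inert gas at constant total pressure expands the volume and lowers every reacting partial pressure. With Δn_gas = 1 − 2 = -1, Q moves away from K toward the side with fewer gas moles, so the system shifts toward the side with more gas moles — to the left.
A catalyst speeds both forward and reverse rates equally; it changes neither Q nor K — no shift from this change.
Only the nonzero effect(s) matter; the net shift is to the left.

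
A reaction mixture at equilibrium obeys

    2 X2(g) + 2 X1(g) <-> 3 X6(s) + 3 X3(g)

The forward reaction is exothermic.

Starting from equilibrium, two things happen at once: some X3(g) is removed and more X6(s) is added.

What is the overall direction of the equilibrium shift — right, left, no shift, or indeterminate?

Removing X3 (g), a product, drives the reaction to the right.
X6 is a pure solid; its activity is 1 regardless of amount, so Q is unaffected — no shift from this change.
Only the nonzero effect(s) matter; the net shift is to the right.

right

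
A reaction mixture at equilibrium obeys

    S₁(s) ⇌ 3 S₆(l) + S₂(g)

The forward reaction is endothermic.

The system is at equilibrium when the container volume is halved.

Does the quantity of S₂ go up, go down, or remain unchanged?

decreases

Gas moles: reactants 0, products 1 (Δn_gas = +1). Compression shifts the system toward the side with fewer moles of gas — to the left.
The net shift is to the left. S₂ is a product, so its amount decreases.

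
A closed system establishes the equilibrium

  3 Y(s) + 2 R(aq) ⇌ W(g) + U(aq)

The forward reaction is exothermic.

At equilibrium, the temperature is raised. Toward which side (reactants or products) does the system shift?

The forward reaction is exothermic. Raising T favours the endothermic direction — shift to the left.

left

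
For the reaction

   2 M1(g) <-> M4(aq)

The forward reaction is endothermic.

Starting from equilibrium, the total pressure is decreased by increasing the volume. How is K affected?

unchanged

The equilibrium constant depends only on temperature. This perturbation may move the position of equilibrium, but since T is unchanged, K itself is unchanged.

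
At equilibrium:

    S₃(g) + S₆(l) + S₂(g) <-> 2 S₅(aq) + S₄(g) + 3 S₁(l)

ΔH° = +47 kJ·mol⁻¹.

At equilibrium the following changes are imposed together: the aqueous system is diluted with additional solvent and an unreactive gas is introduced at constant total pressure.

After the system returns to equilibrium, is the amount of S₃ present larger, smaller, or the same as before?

cannot be determined

Dilution lowers every aqueous concentration by the same factor. Δn_aq = 2 − 0 = +2, so the system shifts toward the side with more dissolved moles — to the right.
Adding inert gas at constant total pressure expands the volume and lowers every reacting partial pressure. With Δn_gas = 1 − 2 = -1, Q moves away from K toward the side with fewer gas moles, so the system shifts toward the side with more gas moles — to the left.
The two effects oppose each other, so the net shift — and hence the change in S₃ — cannot be determined from the given information.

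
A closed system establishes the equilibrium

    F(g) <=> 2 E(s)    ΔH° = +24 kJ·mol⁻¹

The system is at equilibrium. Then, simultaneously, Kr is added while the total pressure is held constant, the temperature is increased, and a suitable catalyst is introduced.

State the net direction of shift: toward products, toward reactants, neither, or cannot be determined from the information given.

cannot be determined

Adding inert gas at constant total pressure expands the volume and lowers every reacting partial pressure. With Δn_gas = 0 − 1 = -1, Q moves away from K toward the side with fewer gas moles, so the system shifts toward the side with more gas moles — to the left.
The forward reaction is endothermic. Raising T favours the endothermic direction — shift to the right.
A catalyst speeds both forward and reverse rates equally; it changes neither Q nor K — no shift from this change.
The individual effects push in opposite directions; without quantitative information the net direction cannot be determined.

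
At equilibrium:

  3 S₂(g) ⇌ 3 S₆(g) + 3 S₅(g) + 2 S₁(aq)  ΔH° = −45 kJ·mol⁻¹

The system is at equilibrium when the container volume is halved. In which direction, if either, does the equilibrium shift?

left

Gas moles: reactants 3, products 6 (Δn_gas = +3). Compression shifts the system toward the side with fewer moles of gas — to the left.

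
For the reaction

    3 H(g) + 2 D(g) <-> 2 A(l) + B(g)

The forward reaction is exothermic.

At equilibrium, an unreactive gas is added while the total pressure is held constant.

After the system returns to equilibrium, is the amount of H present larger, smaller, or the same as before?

increases

Adding inert gas at constant total pressure expands the volume and lowers every reacting partial pressure. With Δn_gas = 1 − 5 = -4, Q moves away from K toward the side with fewer gas moles, so the system shifts toward the side with more gas moles — to the left.
The net shift is to the left. H is a reactant, so its amount increases.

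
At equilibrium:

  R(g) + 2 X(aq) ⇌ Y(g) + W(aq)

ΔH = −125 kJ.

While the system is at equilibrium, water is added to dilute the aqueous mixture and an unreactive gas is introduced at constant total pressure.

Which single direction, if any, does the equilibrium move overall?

Dilution lowers every aqueous concentration by the same factor. Δn_aq = 1 − 2 = -1, so the system shifts toward the side with more dissolved moles — to the left.
Adding inert gas at constant total pressure expands the volume, scaling every reacting partial pressure by the same factor. Δn_gas = 1 − 1 = 0, so Q is unchanged — no shift.
Only the nonzero effect(s) matter; the net shift is to the left.

left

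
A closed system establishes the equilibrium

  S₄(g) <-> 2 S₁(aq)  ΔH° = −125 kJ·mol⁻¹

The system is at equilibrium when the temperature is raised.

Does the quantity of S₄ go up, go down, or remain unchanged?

The forward reaction is exothermic. Raising T favours the endothermic direction — shift to the left.
The net shift is to the left. S₄ is a reactant, so its amount increases.

increases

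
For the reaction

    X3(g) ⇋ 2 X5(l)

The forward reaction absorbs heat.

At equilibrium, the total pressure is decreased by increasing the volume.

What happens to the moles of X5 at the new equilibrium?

decreases

Gas moles: reactants 1, products 0 (Δn_gas = -1). Expansion shifts the system toward the side with more moles of gas — to the left.
The net shift is to the left. X5 is a product, so its amount decreases.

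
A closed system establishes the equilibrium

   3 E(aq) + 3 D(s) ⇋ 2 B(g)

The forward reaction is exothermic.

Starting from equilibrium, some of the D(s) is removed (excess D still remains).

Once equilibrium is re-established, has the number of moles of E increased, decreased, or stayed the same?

unchanged

D is a pure solid; its activity is 1 regardless of amount, so Q is unaffected — no shift from this change.
No net shift occurs, so the amount of E is unchanged.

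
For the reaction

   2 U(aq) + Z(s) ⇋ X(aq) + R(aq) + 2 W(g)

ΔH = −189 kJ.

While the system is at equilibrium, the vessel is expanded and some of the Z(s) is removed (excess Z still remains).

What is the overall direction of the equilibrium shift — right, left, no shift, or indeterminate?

Gas moles: reactants 0, products 2 (Δn_gas = +2). Expansion shifts the system toward the side with more moles of gas — to the right.
Z is a pure solid; its activity is 1 regardless of amount, so Q is unaffected — no shift from this change.
Only the nonzero effect(s) matter; the net shift is to the right.

right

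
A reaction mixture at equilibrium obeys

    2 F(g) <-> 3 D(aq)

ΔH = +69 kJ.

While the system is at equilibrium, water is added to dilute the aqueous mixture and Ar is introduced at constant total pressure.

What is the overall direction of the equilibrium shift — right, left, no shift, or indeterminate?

cannot be determined

Dilution lowers every aqueous concentration by the same factor. Δn_aq = 3 − 0 = +3, so the system shifts toward the side with more dissolved moles — to the right.
Adding inert gas at constant total pressure expands the volume and lowers every reacting partial pressure. With Δn_gas = 0 − 2 = -2, Q moves away from K toward the side with fewer gas moles, so the system shifts toward the side with more gas moles — to the left.
The individual effects push in opposite directions; without quantitative information the net direction cannot be determined.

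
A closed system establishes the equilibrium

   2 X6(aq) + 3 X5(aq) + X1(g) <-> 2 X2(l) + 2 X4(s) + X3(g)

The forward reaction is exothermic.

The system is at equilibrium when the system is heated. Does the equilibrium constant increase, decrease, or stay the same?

K depends on temperature via the van 't Hoff relation. The forward reaction is exothermic, so raising T decreases K.

decreases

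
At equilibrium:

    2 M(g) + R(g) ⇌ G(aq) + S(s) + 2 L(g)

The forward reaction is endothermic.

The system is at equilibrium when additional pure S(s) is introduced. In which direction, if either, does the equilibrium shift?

no shift

S is a pure solid; its activity is 1 regardless of amount, so Q is unaffected — no shift from this change.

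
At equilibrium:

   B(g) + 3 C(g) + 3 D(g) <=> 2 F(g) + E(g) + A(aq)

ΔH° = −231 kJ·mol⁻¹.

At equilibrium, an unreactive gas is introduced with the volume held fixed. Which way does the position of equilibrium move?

At constant volume, adding an inert gas leaves every reacting species' partial pressure unchanged, so Q is unchanged — no shift from this change.

no shift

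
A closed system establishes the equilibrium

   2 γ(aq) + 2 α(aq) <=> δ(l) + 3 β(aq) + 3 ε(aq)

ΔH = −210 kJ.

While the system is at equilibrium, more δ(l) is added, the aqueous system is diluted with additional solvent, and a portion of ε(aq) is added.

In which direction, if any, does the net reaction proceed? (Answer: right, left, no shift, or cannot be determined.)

cannot be determined

δ is a pure liquid; its activity is 1 regardless of amount, so Q is unaffected — no shift from this change.
Dilution lowers every aqueous concentration by the same factor. Δn_aq = 6 − 4 = +2, so the system shifts toward the side with more dissolved moles — to the right.
Adding ε (aq), a product, drives the reaction to the left.
The individual effects push in opposite directions; without quantitative information the net direction cannot be determined.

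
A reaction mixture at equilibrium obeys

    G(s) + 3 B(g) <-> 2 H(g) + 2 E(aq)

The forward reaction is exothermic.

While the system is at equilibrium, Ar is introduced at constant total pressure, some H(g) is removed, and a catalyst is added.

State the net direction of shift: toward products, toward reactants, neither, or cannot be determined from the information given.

Adding inert gas at constant total pressure expands the volume and lowers every reacting partial pressure. With Δn_gas = 2 − 3 = -1, Q moves away from K toward the side with fewer gas moles, so the system shifts toward the side with more gas moles — to the left.
Removing H (g), a product, drives the reaction to the right.
A catalyst speeds both forward and reverse rates equally; it changes neither Q nor K — no shift from this change.
The individual effects push in opposite directions; without quantitative information the net direction cannot be determined.

cannot be determined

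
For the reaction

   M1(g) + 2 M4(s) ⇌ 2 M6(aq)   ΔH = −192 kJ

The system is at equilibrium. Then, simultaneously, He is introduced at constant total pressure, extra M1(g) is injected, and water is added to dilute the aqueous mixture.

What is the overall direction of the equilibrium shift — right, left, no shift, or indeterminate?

Adding inert gas at constant total pressure expands the volume and lowers every reacting partial pressure. With Δn_gas = 0 − 1 = -1, Q moves away from K toward the side with fewer gas moles, so the system shifts toward the side with more gas moles — to the left.
Adding M1 (g), a reactant, drives the reaction to the right.
Dilution lowers every aqueous concentration by the same factor. Δn_aq = 2 − 0 = +2, so the system shifts toward the side with more dissolved moles — to the right.
The individual effects push in opposite directions; without quantitative information the net direction cannot be determined.

cannot be determined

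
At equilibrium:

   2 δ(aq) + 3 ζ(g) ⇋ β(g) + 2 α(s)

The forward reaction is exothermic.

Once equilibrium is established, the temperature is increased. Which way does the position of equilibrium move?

The forward reaction is exothermic. Raising T favours the endothermic direction — shift to the left.

left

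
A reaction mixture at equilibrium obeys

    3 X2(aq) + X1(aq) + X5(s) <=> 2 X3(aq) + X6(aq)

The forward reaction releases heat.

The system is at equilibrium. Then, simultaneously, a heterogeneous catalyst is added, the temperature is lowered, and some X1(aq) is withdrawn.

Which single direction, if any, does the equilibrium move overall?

cannot be determined

A catalyst speeds both forward and reverse rates equally; it changes neither Q nor K — no shift from this change.
The forward reaction is exothermic. Lowering T favours the exothermic direction — shift to the right.
Removing X1 (aq), a reactant, drives the reaction to the left.
The individual effects push in opposite directions; without quantitative information the net direction cannot be determined.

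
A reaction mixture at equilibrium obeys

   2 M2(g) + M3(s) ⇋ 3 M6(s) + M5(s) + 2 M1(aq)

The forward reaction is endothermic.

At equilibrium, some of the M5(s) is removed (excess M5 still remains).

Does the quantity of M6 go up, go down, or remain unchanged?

unchanged

M5 is a pure solid; its activity is 1 regardless of amount, so Q is unaffected — no shift from this change.
No net shift occurs, so the amount of M6 is unchanged.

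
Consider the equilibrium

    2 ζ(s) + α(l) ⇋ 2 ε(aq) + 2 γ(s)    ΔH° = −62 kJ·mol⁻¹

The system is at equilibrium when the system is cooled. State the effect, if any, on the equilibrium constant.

increases

K depends on temperature via the van 't Hoff relation. The forward reaction is exothermic, so lowering T increases K.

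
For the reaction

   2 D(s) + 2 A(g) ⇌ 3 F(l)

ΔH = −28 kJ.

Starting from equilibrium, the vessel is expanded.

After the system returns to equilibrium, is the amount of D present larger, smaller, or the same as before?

increases

Gas moles: reactants 2, products 0 (Δn_gas = -2). Expansion shifts the system toward the side with more moles of gas — to the left.
The net shift is to the left. D is a reactant, so its amount increases.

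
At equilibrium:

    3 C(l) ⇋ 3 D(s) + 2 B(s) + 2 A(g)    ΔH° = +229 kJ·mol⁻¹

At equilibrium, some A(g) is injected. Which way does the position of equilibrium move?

Adding A (g), a product, drives the reaction to the left.

left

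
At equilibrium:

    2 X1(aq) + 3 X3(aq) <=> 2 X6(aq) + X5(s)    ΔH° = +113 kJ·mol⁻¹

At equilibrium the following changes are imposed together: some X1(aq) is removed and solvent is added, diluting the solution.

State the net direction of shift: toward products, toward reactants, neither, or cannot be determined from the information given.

Removing X1 (aq), a reactant, drives the reaction to the left.
Dilution lowers every aqueous concentration by the same factor. Δn_aq = 2 − 5 = -3, so the system shifts toward the side with more dissolved moles — to the left.
All effects act in the same direction — net shift to the left.

left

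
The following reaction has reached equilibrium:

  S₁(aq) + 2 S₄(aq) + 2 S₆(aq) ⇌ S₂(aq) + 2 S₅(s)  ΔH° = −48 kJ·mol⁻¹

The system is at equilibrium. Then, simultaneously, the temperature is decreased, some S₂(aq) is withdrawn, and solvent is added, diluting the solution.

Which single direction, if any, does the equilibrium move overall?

cannot be determined

The forward reaction is exothermic. Lowering T favours the exothermic direction — shift to the right.
Removing S₂ (aq), a product, drives the reaction to the right.
Dilution lowers every aqueous concentration by the same factor. Δn_aq = 1 − 5 = -4, so the system shifts toward the side with more dissolved moles — to the left.
The individual effects push in opposite directions; without quantitative information the net direction cannot be determined.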